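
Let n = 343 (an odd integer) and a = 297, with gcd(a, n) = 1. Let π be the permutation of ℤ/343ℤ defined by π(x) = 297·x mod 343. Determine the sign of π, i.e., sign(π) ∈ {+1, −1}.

Start at x=169: 169 → 115 → 198 → 153 → 165 → 299 → 309 → … (one orbit).
Cycle type of π: 294 + 42 + 6 + 1; total 4 cycles.
With 4 cycles on 343 points, sign = (−1)^{343−4} = -1.

-1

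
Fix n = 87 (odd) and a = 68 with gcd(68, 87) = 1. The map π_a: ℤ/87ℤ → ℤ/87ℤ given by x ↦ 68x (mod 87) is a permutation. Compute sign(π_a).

Trace 44: π^k(44) = [44, 34, 50, 7, 41, 4, 11] for k=0..6.
π_68 has 5 disjoint cycles with lengths [28, 28, 28, 2, 1] on {0,…,86}.
With 5 cycles on 87 points, sign = (−1)^{87−5} = +1.
(68|87)_J = +1 (Zolotarev's lemma cross-check).

+1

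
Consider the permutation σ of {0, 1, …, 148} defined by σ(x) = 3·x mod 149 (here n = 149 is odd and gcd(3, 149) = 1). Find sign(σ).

-1

Start at x=88: 88 → 115 → 47 → 141 → 125 → 77 → 82 → … (one orbit).
Cycle type of π: 148 + 1; total 2 cycles.
Σ(ℓ_i−1) = 149−2 = 147; sign = (−1)^147 = -1.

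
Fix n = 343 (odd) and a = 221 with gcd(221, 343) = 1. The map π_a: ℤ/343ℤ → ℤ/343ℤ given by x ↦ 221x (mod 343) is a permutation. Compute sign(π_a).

+1

Orbit of 23 under x↦221x: [23, 281, 18, 205, 29, 235, 142]… (length divides ord_343(221)).
Decompose π into cycles: lengths [147, 147, 21, 21, 3, 3, 1] (7 cycles, including the fixed point 0).
sign(π) = (−1)^{n − #cycles} = (−1)^{343−7} = (−1)^336 = +1.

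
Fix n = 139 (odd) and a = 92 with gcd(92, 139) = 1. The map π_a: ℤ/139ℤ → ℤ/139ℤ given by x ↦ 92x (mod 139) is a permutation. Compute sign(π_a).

-1

Start at x=135: 135 → 49 → 60 → 99 → 73 → 44 → 17 → … (one orbit).
The orbit structure of x ↦ 92x mod 139: 2 orbits of sizes [138, 1].
With 2 cycles on 139 points, sign = (−1)^{139−2} = -1.
Check: (92/139) = -1 by Zolotarev.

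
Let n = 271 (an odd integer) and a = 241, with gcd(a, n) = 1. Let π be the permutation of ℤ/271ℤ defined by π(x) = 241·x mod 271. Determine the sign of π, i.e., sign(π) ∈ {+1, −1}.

Trace 57: π^k(57) = [57, 187, 81, 9, 1, 241, 87] for k=0..6.
19 cycles of lengths [15, 15, 15, 15, 15, 15, 15, 15, 15, 15, 15, 15, 15, 15, 15, 15, 15, 15, 1].
n − c = 271 − 19 = 252; sign = (−1)^252 = +1.

+1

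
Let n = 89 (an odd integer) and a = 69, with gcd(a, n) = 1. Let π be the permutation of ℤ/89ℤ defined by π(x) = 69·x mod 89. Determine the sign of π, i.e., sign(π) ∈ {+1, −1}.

+1

Trace 1: π^k(1) = [1, 69, 44, 10, 67, 84, 11] for k=0..6.
3 cycles of lengths [44, 44, 1].
n − c = 89 − 3 = 86; sign = (−1)^86 = +1.
Via Zolotarev, sign(π_{69}) = (69|89) = +1.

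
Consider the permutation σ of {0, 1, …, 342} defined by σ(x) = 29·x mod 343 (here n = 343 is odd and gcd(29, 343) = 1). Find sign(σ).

+1

Trace 169: π^k(169) = [169, 99, 127, 253, 134, 113, 190] for k=0..6.
Decompose π into cycles: lengths [49, 49, 49, 49, 49, 49, 7, 7, 7, 7, 7, 7, 1, 1, 1, 1, 1, 1, 1] (19 cycles, including the fixed point 0).
19 cycles on 343: each ℓ→(−1)^(ℓ−1), product (−1)^324 = +1.
Check: (29/343) = +1 by Zolotarev.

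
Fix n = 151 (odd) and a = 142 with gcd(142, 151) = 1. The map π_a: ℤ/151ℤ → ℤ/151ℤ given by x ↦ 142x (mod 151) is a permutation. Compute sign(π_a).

Trace 124: π^k(124) = [124, 92, 78, 53, 127, 65, 19] for k=0..6.
The orbit structure of x ↦ 142x mod 151: 4 orbits of sizes [50, 50, 50, 1].
Σ(ℓ_i−1) = 151−4 = 147; sign = (−1)^147 = -1.
Zolotarev: (142|151) = -1, matching the cycle-count sign.

-1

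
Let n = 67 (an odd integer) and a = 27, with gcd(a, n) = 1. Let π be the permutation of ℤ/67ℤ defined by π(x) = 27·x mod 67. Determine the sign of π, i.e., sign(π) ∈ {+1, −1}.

-1

Orbit of 24 under x↦27x: [24, 45, 9, 42, 62, 66, 40]… (length divides ord_67(27)).
Decompose π into cycles: lengths [22, 22, 22, 1] (4 cycles, including the fixed point 0).
n − c = 67 − 4 = 63; sign = (−1)^63 = -1.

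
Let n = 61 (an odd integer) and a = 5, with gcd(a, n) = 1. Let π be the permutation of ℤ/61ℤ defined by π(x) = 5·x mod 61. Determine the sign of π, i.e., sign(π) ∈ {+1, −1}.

+1

Orbit of 16 under x↦5x: [16, 19, 34, 48, 57, 41, 22]… (length divides ord_61(5)).
Cycle type of π: 30×2 + 1; total 3 cycles.
sign(π) = (−1)^{n − #cycles} = (−1)^{61−3} = (−1)^58 = +1.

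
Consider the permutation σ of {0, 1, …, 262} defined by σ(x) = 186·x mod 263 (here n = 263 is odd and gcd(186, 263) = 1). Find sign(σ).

+1

Orbit of 52 under x↦186x: [52, 204, 72, 242, 39, 153, 54]… (length divides ord_263(186)).
Cycle lengths of π_186 on ℤ/263ℤ: [131, 131, 1]; 3 cycles in total.
3 cycles on 263: each ℓ→(−1)^(ℓ−1), product (−1)^260 = +1.
Via Zolotarev, sign(π_{186}) = (186|263) = +1.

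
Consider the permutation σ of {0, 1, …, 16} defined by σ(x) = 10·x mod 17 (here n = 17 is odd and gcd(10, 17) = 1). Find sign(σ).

Trace 15: π^k(15) = [15, 14, 4, 6, 9, 5, 16] for k=0..6.
The orbit structure of x ↦ 10x mod 17: 2 orbits of sizes [16, 1].
17 − 2 = 15 transpositions; sign(π) = (−1)^15 = -1.

-1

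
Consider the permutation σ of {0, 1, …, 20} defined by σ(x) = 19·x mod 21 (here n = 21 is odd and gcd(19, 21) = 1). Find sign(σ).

-1

Trace 1: π^k(1) = [1, 19, 4, 13, 16, 10] for k=0..5.
6 cycles of lengths [6, 6, 6, 1, 1, 1].
Σ(ℓ_i−1) = 21−6 = 15; sign = (−1)^15 = -1.
Via Zolotarev, sign(π_{19}) = (19|21) = -1.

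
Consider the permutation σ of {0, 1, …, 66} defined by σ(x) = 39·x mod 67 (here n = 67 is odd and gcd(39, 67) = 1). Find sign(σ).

Start at x=26: 26 → 9 → 16 → 21 → 15 → 49 → 35 → … (one orbit).
3 cycles of lengths [33, 33, 1].
n − c = 67 − 3 = 64; sign = (−1)^64 = +1.

+1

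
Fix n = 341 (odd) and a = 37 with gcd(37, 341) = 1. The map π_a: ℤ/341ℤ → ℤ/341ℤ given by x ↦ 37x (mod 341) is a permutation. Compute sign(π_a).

Start at x=273: 273 → 212 → 1 → 37 → 5 → 185 → 25 → … (one orbit).
π_37 has 18 disjoint cycles with lengths [30, 30, 30, 30, 30, 30, 30, 30, 30, 30, 6, 6, 6, 6, 6, 5, 5, 1] on {0,…,340}.
Σ(ℓ_i−1) = 341−18 = 323; sign = (−1)^323 = -1.
Zolotarev: (37|341) = -1, matching the cycle-count sign.

-1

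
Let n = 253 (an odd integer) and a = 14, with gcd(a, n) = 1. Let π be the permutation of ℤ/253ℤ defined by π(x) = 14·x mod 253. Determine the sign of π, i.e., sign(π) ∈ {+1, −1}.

-1

Start at x=4: 4 → 56 → 25 → 97 → 93 → 37 → 12 → … (one orbit).
6 cycles of lengths [110, 110, 22, 5, 5, 1].
6 cycles on 253: each ℓ→(−1)^(ℓ−1), product (−1)^247 = -1.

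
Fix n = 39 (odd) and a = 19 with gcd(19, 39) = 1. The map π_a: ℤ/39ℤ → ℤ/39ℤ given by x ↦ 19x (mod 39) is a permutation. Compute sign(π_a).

Orbit of 22 under x↦19x: [22, 28, 25, 7, 16, 31, 4]… (length divides ord_39(19)).
Cycle type of π: 12×3 + 1×3; total 6 cycles.
6 cycles on 39: each ℓ→(−1)^(ℓ−1), product (−1)^33 = -1.
(19|39)_J = -1 (Zolotarev's lemma cross-check).

-1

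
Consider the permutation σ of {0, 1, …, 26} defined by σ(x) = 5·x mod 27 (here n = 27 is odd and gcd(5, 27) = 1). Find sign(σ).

-1

Start at x=19: 19 → 14 → 16 → 26 → 22 → 2 → 10 → … (one orbit).
π_5 has 4 disjoint cycles with lengths [18, 6, 2, 1] on {0,…,26}.
sign(π) = (−1)^{n − #cycles} = (−1)^{27−4} = (−1)^23 = -1.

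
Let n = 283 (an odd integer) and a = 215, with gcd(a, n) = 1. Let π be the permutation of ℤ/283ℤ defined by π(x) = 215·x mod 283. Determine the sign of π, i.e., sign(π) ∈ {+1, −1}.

Trace 93: π^k(93) = [93, 185, 155, 214, 164, 168, 179] for k=0..6.
π_215 has 3 disjoint cycles with lengths [141, 141, 1] on {0,…,282}.
Σ(ℓ_i−1) = 283−3 = 280; sign = (−1)^280 = +1.

+1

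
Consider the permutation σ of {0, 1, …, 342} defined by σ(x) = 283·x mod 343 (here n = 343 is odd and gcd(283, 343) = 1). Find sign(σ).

-1

Orbit of 118 under x↦283x: [118, 123, 166, 330, 94, 191, 202]… (length divides ord_343(283)).
π_283 has 4 disjoint cycles with lengths [294, 42, 6, 1] on {0,…,342}.
n − c = 343 − 4 = 339; sign = (−1)^339 = -1.
Via Zolotarev, sign(π_{283}) = (283|343) = -1.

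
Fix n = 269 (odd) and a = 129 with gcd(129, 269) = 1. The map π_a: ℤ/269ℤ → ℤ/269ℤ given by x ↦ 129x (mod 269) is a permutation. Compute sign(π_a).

-1

Trace 27: π^k(27) = [27, 255, 77, 249, 110, 202, 234] for k=0..6.
Decompose π into cycles: lengths [268, 1] (2 cycles, including the fixed point 0).
2 cycles on 269: each ℓ→(−1)^(ℓ−1), product (−1)^267 = -1.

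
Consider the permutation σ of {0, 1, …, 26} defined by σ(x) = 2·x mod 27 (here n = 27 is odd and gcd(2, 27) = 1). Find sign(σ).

Start at x=11: 11 → 22 → 17 → 7 → 14 → 1 → 2 → … (one orbit).
Decompose π into cycles: lengths [18, 6, 2, 1] (4 cycles, including the fixed point 0).
4 cycles on 27: each ℓ→(−1)^(ℓ−1), product (−1)^23 = -1.
The Jacobi symbol (2|27) = -1 (Zolotarev) agrees.

-1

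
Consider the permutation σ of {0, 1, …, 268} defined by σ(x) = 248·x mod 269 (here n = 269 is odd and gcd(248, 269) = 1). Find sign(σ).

Start at x=52: 52 → 253 → 67 → 207 → 226 → 96 → 136 → … (one orbit).
3 cycles of lengths [134, 134, 1].
sign(π) = (−1)^{n − #cycles} = (−1)^{269−3} = (−1)^266 = +1.
The Jacobi symbol (248|269) = +1 (Zolotarev) agrees.

+1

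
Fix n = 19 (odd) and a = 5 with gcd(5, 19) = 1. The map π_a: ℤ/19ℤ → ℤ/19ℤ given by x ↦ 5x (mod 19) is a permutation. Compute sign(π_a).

Trace 7: π^k(7) = [7, 16, 4, 1, 5, 6, 11] for k=0..6.
Cycle type of π: 9×2 + 1; total 3 cycles.
n − c = 19 − 3 = 16; sign = (−1)^16 = +1.
The Jacobi symbol (5|19) = +1 (Zolotarev) agrees.

+1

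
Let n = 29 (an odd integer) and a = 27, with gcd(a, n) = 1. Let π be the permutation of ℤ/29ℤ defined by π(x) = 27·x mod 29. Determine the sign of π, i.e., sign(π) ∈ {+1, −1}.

Start at x=13: 13 → 3 → 23 → 12 → 5 → 19 → 20 → … (one orbit).
The orbit structure of x ↦ 27x mod 29: 2 orbits of sizes [28, 1].
sign(π) = (−1)^{n − #cycles} = (−1)^{29−2} = (−1)^27 = -1.
Via Zolotarev, sign(π_{27}) = (27|29) = -1.

-1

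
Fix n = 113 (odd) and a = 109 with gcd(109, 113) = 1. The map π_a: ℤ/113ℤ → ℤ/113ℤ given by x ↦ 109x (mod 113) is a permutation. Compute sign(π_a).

+1

Orbit of 109 under x↦109x: [109, 16, 49, 30, 106, 28, 1]… (length divides ord_113(109)).
17 cycles of lengths [7, 7, 7, 7, 7, 7, 7, 7, 7, 7, 7, 7, 7, 7, 7, 7, 1].
113 − 17 = 96 transpositions; sign(π) = (−1)^96 = +1.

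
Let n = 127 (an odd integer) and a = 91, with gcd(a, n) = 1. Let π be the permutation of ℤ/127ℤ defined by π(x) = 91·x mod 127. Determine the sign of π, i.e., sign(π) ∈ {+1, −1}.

Trace 108: π^k(108) = [108, 49, 14, 4, 110, 104, 66] for k=0..6.
Decompose π into cycles: lengths [126, 1] (2 cycles, including the fixed point 0).
sign(π) = (−1)^{n − #cycles} = (−1)^{127−2} = (−1)^125 = -1.

-1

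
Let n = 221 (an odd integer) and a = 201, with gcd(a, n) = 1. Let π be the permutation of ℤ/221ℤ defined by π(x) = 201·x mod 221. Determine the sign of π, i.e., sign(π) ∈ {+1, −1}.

Start at x=71: 71 → 127 → 112 → 191 → 158 → 155 → 215 → … (one orbit).
π_201 has 7 disjoint cycles with lengths [48, 48, 48, 48, 16, 12, 1] on {0,…,220}.
With 7 cycles on 221 points, sign = (−1)^{221−7} = +1.

+1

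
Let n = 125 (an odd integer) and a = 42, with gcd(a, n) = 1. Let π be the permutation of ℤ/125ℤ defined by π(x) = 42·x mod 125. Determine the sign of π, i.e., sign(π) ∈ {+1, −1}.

-1

Start at x=63: 63 → 21 → 7 → 44 → 98 → 116 → 122 → … (one orbit).
Cycle type of π: 100 + 20 + 4 + 1; total 4 cycles.
With 4 cycles on 125 points, sign = (−1)^{125−4} = -1.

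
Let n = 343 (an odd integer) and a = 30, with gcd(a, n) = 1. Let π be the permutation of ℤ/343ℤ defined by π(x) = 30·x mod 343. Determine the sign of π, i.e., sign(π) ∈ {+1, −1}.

+1

Start at x=128: 128 → 67 → 295 → 275 → 18 → 197 → 79 → … (one orbit).
π_30 has 31 disjoint cycles with lengths [21, 21, 21, 21, 21, 21, 21, 21, 21, 21, 21, 21, 21, 21, 3, 3, 3, 3, 3, 3, 3, 3, 3, 3, 3, 3, 3, 3, 3, 3, 1] on {0,…,342}.
With 31 cycles on 343 points, sign = (−1)^{343−31} = +1.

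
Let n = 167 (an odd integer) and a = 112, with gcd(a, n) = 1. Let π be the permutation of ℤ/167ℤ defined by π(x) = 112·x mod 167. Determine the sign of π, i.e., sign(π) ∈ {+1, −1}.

Trace 89: π^k(89) = [89, 115, 21, 14, 65, 99, 66] for k=0..6.
Cycle lengths of π_112 on ℤ/167ℤ: [83, 83, 1]; 3 cycles in total.
sign(π) = (−1)^{n − #cycles} = (−1)^{167−3} = (−1)^164 = +1.

+1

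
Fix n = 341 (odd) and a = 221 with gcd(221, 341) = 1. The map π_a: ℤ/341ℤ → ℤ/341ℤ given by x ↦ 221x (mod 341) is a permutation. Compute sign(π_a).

+1

Trace 221: π^k(221) = [221, 78, 188, 287, 1] for k=0..4.
π_221 has 77 disjoint cycles with lengths [5, 5, 5, 5, 5, 5, 5, 5, 5, 5, 5, 5, 5, 5, 5, 5, 5, 5, 5, 5, 5, 5, 5, 5, 5, 5, 5, 5, 5, 5, 5, 5, 5, 5, 5, 5, 5, 5, 5, 5, 5, 5, 5, 5, 5, 5, 5, 5, 5, 5, 5, 5, 5, 5, 5, 5, 5, 5, 5, 5, 5, 5, 5, 5, 5, 5, 1, 1, 1, 1, 1, 1, 1, 1, 1, 1, 1] on {0,…,340}.
sign(π) = (−1)^{n − #cycles} = (−1)^{341−77} = (−1)^264 = +1.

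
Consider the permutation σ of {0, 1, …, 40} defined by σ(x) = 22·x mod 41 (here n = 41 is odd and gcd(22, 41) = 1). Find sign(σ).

Orbit of 4 under x↦22x: [4, 6, 9, 34, 10, 15, 2]… (length divides ord_41(22)).
Cycle type of π: 40 + 1; total 2 cycles.
Σ(ℓ_i−1) = 41−2 = 39; sign = (−1)^39 = -1.
Check: (22/41) = -1 by Zolotarev.

-1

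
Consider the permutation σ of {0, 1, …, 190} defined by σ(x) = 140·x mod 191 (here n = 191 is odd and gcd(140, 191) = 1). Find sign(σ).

-1

Start at x=155: 155 → 117 → 145 → 54 → 111 → 69 → 110 → … (one orbit).
The orbit structure of x ↦ 140x mod 191: 2 orbits of sizes [190, 1].
Σ(ℓ_i−1) = 191−2 = 189; sign = (−1)^189 = -1.
Via Zolotarev, sign(π_{140}) = (140|191) = -1.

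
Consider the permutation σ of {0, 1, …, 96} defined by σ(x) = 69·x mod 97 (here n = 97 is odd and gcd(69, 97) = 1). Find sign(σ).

Orbit of 33 under x↦69x: [33, 46, 70, 77, 75, 34, 18]… (length divides ord_97(69)).
Cycle type of π: 32×3 + 1; total 4 cycles.
97 − 4 = 93 transpositions; sign(π) = (−1)^93 = -1.

-1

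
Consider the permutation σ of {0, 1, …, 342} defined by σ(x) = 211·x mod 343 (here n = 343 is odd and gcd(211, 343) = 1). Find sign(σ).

Orbit of 190 under x↦211x: [190, 302, 267, 85, 99, 309, 29]… (length divides ord_343(211)).
Decompose π into cycles: lengths [49, 49, 49, 49, 49, 49, 7, 7, 7, 7, 7, 7, 1, 1, 1, 1, 1, 1, 1] (19 cycles, including the fixed point 0).
With 19 cycles on 343 points, sign = (−1)^{343−19} = +1.
Zolotarev: (211|343) = +1, matching the cycle-count sign.

+1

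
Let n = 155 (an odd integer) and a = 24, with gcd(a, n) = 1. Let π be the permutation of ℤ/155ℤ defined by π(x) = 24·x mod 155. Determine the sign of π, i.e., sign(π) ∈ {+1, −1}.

Start at x=29: 29 → 76 → 119 → 66 → 34 → 41 → 54 → … (one orbit).
The orbit structure of x ↦ 24x mod 155: 8 orbits of sizes [30, 30, 30, 30, 30, 2, 2, 1].
8 cycles on 155: each ℓ→(−1)^(ℓ−1), product (−1)^147 = -1.
The Jacobi symbol (24|155) = -1 (Zolotarev) agrees.

-1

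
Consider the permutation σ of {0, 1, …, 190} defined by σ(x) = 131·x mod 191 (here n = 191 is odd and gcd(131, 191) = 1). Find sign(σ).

Start at x=168: 168 → 43 → 94 → 90 → 139 → 64 → 171 → … (one orbit).
π_131 has 2 disjoint cycles with lengths [190, 1] on {0,…,190}.
Σ(ℓ_i−1) = 191−2 = 189; sign = (−1)^189 = -1.
Via Zolotarev, sign(π_{131}) = (131|191) = -1.

-1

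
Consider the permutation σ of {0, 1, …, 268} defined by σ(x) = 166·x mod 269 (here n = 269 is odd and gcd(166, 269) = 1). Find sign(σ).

+1

Orbit of 166 under x↦166x: [166, 118, 220, 205, 136, 249, 177]… (length divides ord_269(166)).
π_166 has 5 disjoint cycles with lengths [67, 67, 67, 67, 1] on {0,…,268}.
Σ(ℓ_i−1) = 269−5 = 264; sign = (−1)^264 = +1.
The Jacobi symbol (166|269) = +1 (Zolotarev) agrees.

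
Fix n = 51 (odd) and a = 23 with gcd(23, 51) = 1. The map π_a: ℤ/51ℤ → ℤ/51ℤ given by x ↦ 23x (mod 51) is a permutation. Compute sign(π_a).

Start at x=25: 25 → 14 → 16 → 11 → 49 → 5 → 13 → … (one orbit).
Cycle lengths of π_23 on ℤ/51ℤ: [16, 16, 16, 2, 1]; 5 cycles in total.
51 − 5 = 46 transpositions; sign(π) = (−1)^46 = +1.
The Jacobi symbol (23|51) = +1 (Zolotarev) agrees.

+1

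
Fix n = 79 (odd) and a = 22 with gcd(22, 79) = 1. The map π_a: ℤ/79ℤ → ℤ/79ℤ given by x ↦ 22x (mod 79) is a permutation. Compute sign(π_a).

Trace 62: π^k(62) = [62, 21, 67, 52, 38, 46, 64] for k=0..6.
π_22 has 7 disjoint cycles with lengths [13, 13, 13, 13, 13, 13, 1] on {0,…,78}.
7 cycles on 79: each ℓ→(−1)^(ℓ−1), product (−1)^72 = +1.

+1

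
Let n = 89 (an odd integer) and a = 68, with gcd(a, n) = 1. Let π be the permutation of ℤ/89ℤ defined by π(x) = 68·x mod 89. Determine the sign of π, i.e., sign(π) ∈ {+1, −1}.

Orbit of 69 under x↦68x: [69, 64, 80, 11, 36, 45, 34]… (length divides ord_89(68)).
Cycle type of π: 44×2 + 1; total 3 cycles.
Σ(ℓ_i−1) = 89−3 = 86; sign = (−1)^86 = +1.
The Jacobi symbol (68|89) = +1 (Zolotarev) agrees.

+1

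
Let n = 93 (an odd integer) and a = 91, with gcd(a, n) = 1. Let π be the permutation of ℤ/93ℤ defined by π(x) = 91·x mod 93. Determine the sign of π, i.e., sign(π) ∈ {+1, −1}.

Trace 46: π^k(46) = [46, 1, 91, 4, 85, 16, 61] for k=0..6.
π_91 has 12 disjoint cycles with lengths [10, 10, 10, 10, 10, 10, 10, 10, 10, 1, 1, 1] on {0,…,92}.
n − c = 93 − 12 = 81; sign = (−1)^81 = -1.
Zolotarev: (91|93) = -1, matching the cycle-count sign.

-1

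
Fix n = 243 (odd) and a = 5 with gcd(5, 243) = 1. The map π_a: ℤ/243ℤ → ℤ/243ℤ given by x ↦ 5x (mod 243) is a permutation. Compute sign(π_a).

Start at x=125: 125 → 139 → 209 → 73 → 122 → 124 → 134 → … (one orbit).
6 cycles of lengths [162, 54, 18, 6, 2, 1].
6 cycles on 243: each ℓ→(−1)^(ℓ−1), product (−1)^237 = -1.
(5|243)_J = -1 (Zolotarev's lemma cross-check).

-1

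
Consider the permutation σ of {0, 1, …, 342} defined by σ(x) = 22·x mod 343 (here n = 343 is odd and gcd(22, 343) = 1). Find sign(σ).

Start at x=246: 246 → 267 → 43 → 260 → 232 → 302 → 127 → … (one orbit).
19 cycles of lengths [49, 49, 49, 49, 49, 49, 7, 7, 7, 7, 7, 7, 1, 1, 1, 1, 1, 1, 1].
With 19 cycles on 343 points, sign = (−1)^{343−19} = +1.
The Jacobi symbol (22|343) = +1 (Zolotarev) agrees.

+1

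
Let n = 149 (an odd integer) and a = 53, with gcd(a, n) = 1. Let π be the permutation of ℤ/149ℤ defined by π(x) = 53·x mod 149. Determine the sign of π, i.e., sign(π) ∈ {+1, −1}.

Start at x=9: 9 → 30 → 100 → 85 → 35 → 67 → 124 → … (one orbit).
π_53 has 3 disjoint cycles with lengths [74, 74, 1] on {0,…,148}.
n − c = 149 − 3 = 146; sign = (−1)^146 = +1.

+1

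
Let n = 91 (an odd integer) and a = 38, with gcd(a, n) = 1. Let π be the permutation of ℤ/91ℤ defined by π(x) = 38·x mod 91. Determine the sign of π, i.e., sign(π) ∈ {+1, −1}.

Orbit of 1 under x↦38x: [1, 38, 79, 90, 53, 12]… (length divides ord_91(38)).
The orbit structure of x ↦ 38x mod 91: 20 orbits of sizes [6, 6, 6, 6, 6, 6, 6, 6, 6, 6, 6, 6, 6, 2, 2, 2, 2, 2, 2, 1].
sign(π) = (−1)^{n − #cycles} = (−1)^{91−20} = (−1)^71 = -1.

-1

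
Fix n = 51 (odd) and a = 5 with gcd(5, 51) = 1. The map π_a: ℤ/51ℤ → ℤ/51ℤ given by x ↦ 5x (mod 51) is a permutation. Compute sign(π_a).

Trace 43: π^k(43) = [43, 11, 4, 20, 49, 41, 1] for k=0..6.
Decompose π into cycles: lengths [16, 16, 16, 2, 1] (5 cycles, including the fixed point 0).
5 cycles on 51: each ℓ→(−1)^(ℓ−1), product (−1)^46 = +1.
Zolotarev: (5|51) = +1, matching the cycle-count sign.

+1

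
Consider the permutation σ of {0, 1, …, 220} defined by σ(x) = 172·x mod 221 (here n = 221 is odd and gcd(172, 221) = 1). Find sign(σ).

+1

Orbit of 172 under x↦172x: [172, 191, 144, 16, 100, 183, 94]… (length divides ord_221(172)).
Cycle lengths of π_172 on ℤ/221ℤ: [24, 24, 24, 24, 24, 24, 24, 24, 8, 8, 3, 3, 3, 3, 1]; 15 cycles in total.
221 − 15 = 206 transpositions; sign(π) = (−1)^206 = +1.
The Jacobi symbol (172|221) = +1 (Zolotarev) agrees.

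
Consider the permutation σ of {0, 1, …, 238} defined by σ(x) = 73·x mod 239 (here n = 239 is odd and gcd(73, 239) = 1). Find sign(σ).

Orbit of 172 under x↦73x: [172, 128, 23, 6, 199, 187, 28]… (length divides ord_239(73)).
Cycle lengths of π_73 on ℤ/239ℤ: [34, 34, 34, 34, 34, 34, 34, 1]; 8 cycles in total.
Σ(ℓ_i−1) = 239−8 = 231; sign = (−1)^231 = -1.

-1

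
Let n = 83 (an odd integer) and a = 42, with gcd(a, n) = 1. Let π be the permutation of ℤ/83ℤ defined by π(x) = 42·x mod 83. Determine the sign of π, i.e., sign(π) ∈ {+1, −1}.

Orbit of 74 under x↦42x: [74, 37, 60, 30, 15, 49, 66]… (length divides ord_83(42)).
Cycle type of π: 82 + 1; total 2 cycles.
2 cycles on 83: each ℓ→(−1)^(ℓ−1), product (−1)^81 = -1.

-1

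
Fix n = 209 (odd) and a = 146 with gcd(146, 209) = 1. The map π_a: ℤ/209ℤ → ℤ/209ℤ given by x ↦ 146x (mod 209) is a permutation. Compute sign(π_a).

-1

Trace 70: π^k(70) = [70, 188, 69, 42, 71, 125, 67] for k=0..6.
6 cycles of lengths [90, 90, 18, 5, 5, 1].
209 − 6 = 203 transpositions; sign(π) = (−1)^203 = -1.
Zolotarev: (146|209) = -1, matching the cycle-count sign.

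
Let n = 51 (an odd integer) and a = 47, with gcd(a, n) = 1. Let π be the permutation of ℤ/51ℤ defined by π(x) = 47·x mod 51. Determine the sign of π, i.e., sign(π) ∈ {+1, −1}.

-1

Start at x=38: 38 → 1 → 47 → 16 → 38 (one orbit).
14 cycles of lengths [4, 4, 4, 4, 4, 4, 4, 4, 4, 4, 4, 4, 2, 1].
sign(π) = (−1)^{n − #cycles} = (−1)^{51−14} = (−1)^37 = -1.
Zolotarev: (47|51) = -1, matching the cycle-count sign.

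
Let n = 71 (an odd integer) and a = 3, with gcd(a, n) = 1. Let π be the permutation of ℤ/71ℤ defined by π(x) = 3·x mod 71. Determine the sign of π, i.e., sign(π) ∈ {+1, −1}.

Start at x=16: 16 → 48 → 2 → 6 → 18 → 54 → 20 → … (one orbit).
Cycle lengths of π_3 on ℤ/71ℤ: [35, 35, 1]; 3 cycles in total.
71 − 3 = 68 transpositions; sign(π) = (−1)^68 = +1.
Via Zolotarev, sign(π_{3}) = (3|71) = +1.

+1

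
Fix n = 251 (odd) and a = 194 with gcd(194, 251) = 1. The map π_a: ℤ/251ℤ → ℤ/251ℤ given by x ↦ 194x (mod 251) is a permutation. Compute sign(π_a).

Orbit of 149 under x↦194x: [149, 41, 173, 179, 88, 4, 23]… (length divides ord_251(194)).
Cycle lengths of π_194 on ℤ/251ℤ: [125, 125, 1]; 3 cycles in total.
With 3 cycles on 251 points, sign = (−1)^{251−3} = +1.

+1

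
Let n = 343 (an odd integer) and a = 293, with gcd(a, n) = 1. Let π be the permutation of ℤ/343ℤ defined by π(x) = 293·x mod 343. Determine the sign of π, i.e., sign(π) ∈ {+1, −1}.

Orbit of 244 under x↦293x: [244, 148, 146, 246, 48, 1, 293]… (length divides ord_343(293)).
Cycle lengths of π_293 on ℤ/343ℤ: [14, 14, 14, 14, 14, 14, 14, 14, 14, 14, 14, 14, 14, 14, 14, 14, 14, 14, 14, 14, 14, 2, 2, 2, 2, 2, 2, 2, 2, 2, 2, 2, 2, 2, 2, 2, 2, 2, 2, 2, 2, 2, 2, 2, 2, 1]; 46 cycles in total.
sign(π) = (−1)^{n − #cycles} = (−1)^{343−46} = (−1)^297 = -1.

-1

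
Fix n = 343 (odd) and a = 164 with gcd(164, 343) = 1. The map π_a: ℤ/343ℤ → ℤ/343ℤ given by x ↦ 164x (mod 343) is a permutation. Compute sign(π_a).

-1

Start at x=304: 304 → 121 → 293 → 32 → 103 → 85 → 220 → … (one orbit).
The orbit structure of x ↦ 164x mod 343: 4 orbits of sizes [294, 42, 6, 1].
With 4 cycles on 343 points, sign = (−1)^{343−4} = -1.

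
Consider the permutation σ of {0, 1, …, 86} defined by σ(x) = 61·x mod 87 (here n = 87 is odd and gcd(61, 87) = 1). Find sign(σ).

-1

Orbit of 64 under x↦61x: [64, 76, 25, 46, 22, 37, 82]… (length divides ord_87(61)).
6 cycles of lengths [28, 28, 28, 1, 1, 1].
87 − 6 = 81 transpositions; sign(π) = (−1)^81 = -1.
(61|87)_J = -1 (Zolotarev's lemma cross-check).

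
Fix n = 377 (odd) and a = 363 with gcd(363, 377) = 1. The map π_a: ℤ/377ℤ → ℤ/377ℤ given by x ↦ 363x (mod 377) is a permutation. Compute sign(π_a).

-1

Start at x=313: 313 → 142 → 274 → 311 → 170 → 259 → 144 → … (one orbit).
The orbit structure of x ↦ 363x mod 377: 20 orbits of sizes [28, 28, 28, 28, 28, 28, 28, 28, 28, 28, 28, 28, 28, 2, 2, 2, 2, 2, 2, 1].
20 cycles on 377: each ℓ→(−1)^(ℓ−1), product (−1)^357 = -1.
Zolotarev: (363|377) = -1, matching the cycle-count sign.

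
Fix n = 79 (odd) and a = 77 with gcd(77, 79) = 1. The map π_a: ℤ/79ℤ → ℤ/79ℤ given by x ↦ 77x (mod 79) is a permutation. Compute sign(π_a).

-1

Orbit of 57 under x↦77x: [57, 44, 70, 18, 43, 72, 14]… (length divides ord_79(77)).
Cycle lengths of π_77 on ℤ/79ℤ: [78, 1]; 2 cycles in total.
79 − 2 = 77 transpositions; sign(π) = (−1)^77 = -1.
Via Zolotarev, sign(π_{77}) = (77|79) = -1.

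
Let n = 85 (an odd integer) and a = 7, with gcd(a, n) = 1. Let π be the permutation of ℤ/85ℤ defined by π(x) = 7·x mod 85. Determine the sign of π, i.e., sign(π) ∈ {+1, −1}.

+1

Orbit of 59 under x↦7x: [59, 73, 1, 7, 49, 3, 21]… (length divides ord_85(7)).
π_7 has 7 disjoint cycles with lengths [16, 16, 16, 16, 16, 4, 1] on {0,…,84}.
85 − 7 = 78 transpositions; sign(π) = (−1)^78 = +1.
(7|85)_J = +1 (Zolotarev's lemma cross-check).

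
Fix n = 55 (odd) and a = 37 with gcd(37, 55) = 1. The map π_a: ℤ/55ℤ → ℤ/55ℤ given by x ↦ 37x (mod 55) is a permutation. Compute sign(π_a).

Orbit of 9 under x↦37x: [9, 3, 1, 37, 49, 53, 36]… (length divides ord_55(37)).
π_37 has 6 disjoint cycles with lengths [20, 20, 5, 5, 4, 1] on {0,…,54}.
6 cycles on 55: each ℓ→(−1)^(ℓ−1), product (−1)^49 = -1.
Zolotarev: (37|55) = -1, matching the cycle-count sign.

-1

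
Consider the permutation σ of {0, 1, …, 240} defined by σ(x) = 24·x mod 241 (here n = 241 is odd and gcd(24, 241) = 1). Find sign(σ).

Orbit of 119 under x↦24x: [119, 205, 100, 231, 1, 24, 94]… (length divides ord_241(24)).
Decompose π into cycles: lengths [15, 15, 15, 15, 15, 15, 15, 15, 15, 15, 15, 15, 15, 15, 15, 15, 1] (17 cycles, including the fixed point 0).
n − c = 241 − 17 = 224; sign = (−1)^224 = +1.
Zolotarev: (24|241) = +1, matching the cycle-count sign.

+1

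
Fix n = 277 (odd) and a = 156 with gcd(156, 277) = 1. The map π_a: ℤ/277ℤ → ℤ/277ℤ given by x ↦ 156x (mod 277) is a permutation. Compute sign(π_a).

Trace 88: π^k(88) = [88, 155, 81, 171, 84, 85, 241] for k=0..6.
Cycle type of π: 69×4 + 1; total 5 cycles.
277 − 5 = 272 transpositions; sign(π) = (−1)^272 = +1.
Check: (156/277) = +1 by Zolotarev.

+1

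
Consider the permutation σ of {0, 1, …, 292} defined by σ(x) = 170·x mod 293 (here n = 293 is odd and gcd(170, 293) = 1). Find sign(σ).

Trace 1: π^k(1) = [1, 170, 186, 269, 22, 224, 283] for k=0..6.
3 cycles of lengths [146, 146, 1].
Σ(ℓ_i−1) = 293−3 = 290; sign = (−1)^290 = +1.

+1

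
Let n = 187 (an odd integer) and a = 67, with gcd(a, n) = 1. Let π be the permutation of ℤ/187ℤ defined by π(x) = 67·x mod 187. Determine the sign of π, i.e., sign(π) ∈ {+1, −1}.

+1

Trace 1: π^k(1) = [1, 67] for k=0..1.
Cycle lengths of π_67 on ℤ/187ℤ: [2, 2, 2, 2, 2, 2, 2, 2, 2, 2, 2, 2, 2, 2, 2, 2, 2, 2, 2, 2, 2, 2, 2, 2, 2, 2, 2, 2, 2, 2, 2, 2, 2, 2, 2, 2, 2, 2, 2, 2, 2, 2, 2, 2, 2, 2, 2, 2, 2, 2, 2, 2, 2, 2, 2, 2, 2, 2, 2, 2, 2, 2, 2, 2, 2, 2, 2, 2, 2, 2, 2, 2, 2, 2, 2, 2, 2, 2, 2, 2, 2, 2, 2, 2, 2, 2, 2, 2, 1, 1, 1, 1, 1, 1, 1, 1, 1, 1, 1]; 99 cycles in total.
99 cycles on 187: each ℓ→(−1)^(ℓ−1), product (−1)^88 = +1.
Check: (67/187) = +1 by Zolotarev.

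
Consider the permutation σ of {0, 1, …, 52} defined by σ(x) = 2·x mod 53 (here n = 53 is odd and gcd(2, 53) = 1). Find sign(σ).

-1

Start at x=22: 22 → 44 → 35 → 17 → 34 → 15 → 30 → … (one orbit).
The orbit structure of x ↦ 2x mod 53: 2 orbits of sizes [52, 1].
2 cycles on 53: each ℓ→(−1)^(ℓ−1), product (−1)^51 = -1.
(2|53)_J = -1 (Zolotarev's lemma cross-check).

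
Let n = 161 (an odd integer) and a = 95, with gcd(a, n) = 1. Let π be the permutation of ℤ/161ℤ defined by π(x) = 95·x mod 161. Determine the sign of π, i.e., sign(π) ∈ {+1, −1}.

Trace 156: π^k(156) = [156, 8, 116, 72, 78, 4, 58] for k=0..6.
π_95 has 9 disjoint cycles with lengths [33, 33, 33, 33, 11, 11, 3, 3, 1] on {0,…,160}.
sign(π) = (−1)^{n − #cycles} = (−1)^{161−9} = (−1)^152 = +1.

+1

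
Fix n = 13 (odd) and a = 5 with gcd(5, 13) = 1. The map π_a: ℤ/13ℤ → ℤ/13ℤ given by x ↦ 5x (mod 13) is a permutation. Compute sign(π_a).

Orbit of 5 under x↦5x: [5, 12, 8, 1]… (length divides ord_13(5)).
Cycle lengths of π_5 on ℤ/13ℤ: [4, 4, 4, 1]; 4 cycles in total.
13 − 4 = 9 transpositions; sign(π) = (−1)^9 = -1.

-1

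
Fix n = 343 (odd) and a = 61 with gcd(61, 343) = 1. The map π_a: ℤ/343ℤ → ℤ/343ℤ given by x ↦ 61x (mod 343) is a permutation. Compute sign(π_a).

Orbit of 26 under x↦61x: [26, 214, 20, 191, 332, 15, 229]… (length divides ord_343(61)).
The orbit structure of x ↦ 61x mod 343: 4 orbits of sizes [294, 42, 6, 1].
sign(π) = (−1)^{n − #cycles} = (−1)^{343−4} = (−1)^339 = -1.
The Jacobi symbol (61|343) = -1 (Zolotarev) agrees.

-1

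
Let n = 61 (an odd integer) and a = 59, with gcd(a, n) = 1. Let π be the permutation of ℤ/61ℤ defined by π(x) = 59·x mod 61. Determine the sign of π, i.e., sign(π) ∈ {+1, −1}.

-1

Orbit of 49 under x↦59x: [49, 24, 13, 35, 52, 18, 25]… (length divides ord_61(59)).
The orbit structure of x ↦ 59x mod 61: 2 orbits of sizes [60, 1].
With 2 cycles on 61 points, sign = (−1)^{61−2} = -1.
Zolotarev: (59|61) = -1, matching the cycle-count sign.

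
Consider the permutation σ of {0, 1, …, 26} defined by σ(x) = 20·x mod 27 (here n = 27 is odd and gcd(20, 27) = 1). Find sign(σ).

Orbit of 13 under x↦20x: [13, 17, 16, 23, 1, 20, 22]… (length divides ord_27(20)).
4 cycles of lengths [18, 6, 2, 1].
27 − 4 = 23 transpositions; sign(π) = (−1)^23 = -1.

-1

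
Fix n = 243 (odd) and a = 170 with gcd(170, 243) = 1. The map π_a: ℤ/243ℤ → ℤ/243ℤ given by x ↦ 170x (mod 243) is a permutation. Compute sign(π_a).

Trace 224: π^k(224) = [224, 172, 80, 235, 98, 136, 35] for k=0..6.
Cycle type of π: 54×3 + 18×3 + 6×3 + 2×4 + 1; total 14 cycles.
n − c = 243 − 14 = 229; sign = (−1)^229 = -1.

-1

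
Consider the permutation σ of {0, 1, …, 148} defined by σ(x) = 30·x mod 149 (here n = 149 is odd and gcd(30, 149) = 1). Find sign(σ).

+1

Orbit of 80 under x↦30x: [80, 16, 33, 96, 49, 129, 145]… (length divides ord_149(30)).
The orbit structure of x ↦ 30x mod 149: 5 orbits of sizes [37, 37, 37, 37, 1].
n − c = 149 − 5 = 144; sign = (−1)^144 = +1.
Via Zolotarev, sign(π_{30}) = (30|149) = +1.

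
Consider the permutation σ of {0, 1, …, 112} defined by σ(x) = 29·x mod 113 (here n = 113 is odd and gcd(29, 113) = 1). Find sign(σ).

-1

Trace 104: π^k(104) = [104, 78, 2, 58, 100, 75, 28] for k=0..6.
Decompose π into cycles: lengths [112, 1] (2 cycles, including the fixed point 0).
With 2 cycles on 113 points, sign = (−1)^{113−2} = -1.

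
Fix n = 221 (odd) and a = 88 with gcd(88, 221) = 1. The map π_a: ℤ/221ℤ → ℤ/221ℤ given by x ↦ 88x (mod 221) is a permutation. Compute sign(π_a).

Orbit of 191 under x↦88x: [191, 12, 172, 108, 1, 88, 9]… (length divides ord_221(88)).
The orbit structure of x ↦ 88x mod 221: 8 orbits of sizes [48, 48, 48, 48, 16, 6, 6, 1].
8 cycles on 221: each ℓ→(−1)^(ℓ−1), product (−1)^213 = -1.
Via Zolotarev, sign(π_{88}) = (88|221) = -1.

-1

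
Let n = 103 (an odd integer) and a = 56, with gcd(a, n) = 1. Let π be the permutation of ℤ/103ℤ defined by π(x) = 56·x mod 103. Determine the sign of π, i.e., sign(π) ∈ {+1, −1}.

+1

Start at x=56: 56 → 46 → 1 → 56 (one orbit).
Cycle lengths of π_56 on ℤ/103ℤ: [3, 3, 3, 3, 3, 3, 3, 3, 3, 3, 3, 3, 3, 3, 3, 3, 3, 3, 3, 3, 3, 3, 3, 3, 3, 3, 3, 3, 3, 3, 3, 3, 3, 3, 1]; 35 cycles in total.
With 35 cycles on 103 points, sign = (−1)^{103−35} = +1.
Via Zolotarev, sign(π_{56}) = (56|103) = +1.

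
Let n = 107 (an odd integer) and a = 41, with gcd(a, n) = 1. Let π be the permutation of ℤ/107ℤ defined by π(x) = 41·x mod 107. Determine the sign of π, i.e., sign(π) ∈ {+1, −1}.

Trace 16: π^k(16) = [16, 14, 39, 101, 75, 79, 29] for k=0..6.
Cycle lengths of π_41 on ℤ/107ℤ: [53, 53, 1]; 3 cycles in total.
107 − 3 = 104 transpositions; sign(π) = (−1)^104 = +1.

+1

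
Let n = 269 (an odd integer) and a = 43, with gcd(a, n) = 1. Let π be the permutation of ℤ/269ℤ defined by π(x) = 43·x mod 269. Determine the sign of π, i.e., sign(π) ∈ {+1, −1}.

Trace 220: π^k(220) = [220, 45, 52, 84, 115, 103, 125] for k=0..6.
Decompose π into cycles: lengths [134, 134, 1] (3 cycles, including the fixed point 0).
sign(π) = (−1)^{n − #cycles} = (−1)^{269−3} = (−1)^266 = +1.
The Jacobi symbol (43|269) = +1 (Zolotarev) agrees.

+1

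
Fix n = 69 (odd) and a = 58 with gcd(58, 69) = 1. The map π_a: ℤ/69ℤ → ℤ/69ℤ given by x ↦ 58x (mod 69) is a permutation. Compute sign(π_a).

Trace 16: π^k(16) = [16, 31, 4, 25, 1, 58, 52] for k=0..6.
π_58 has 9 disjoint cycles with lengths [11, 11, 11, 11, 11, 11, 1, 1, 1] on {0,…,68}.
69 − 9 = 60 transpositions; sign(π) = (−1)^60 = +1.

+1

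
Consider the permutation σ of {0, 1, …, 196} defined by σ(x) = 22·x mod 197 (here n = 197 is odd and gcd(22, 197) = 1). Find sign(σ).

Orbit of 6 under x↦22x: [6, 132, 146, 60, 138, 81, 9]… (length divides ord_197(22)).
π_22 has 3 disjoint cycles with lengths [98, 98, 1] on {0,…,196}.
197 − 3 = 194 transpositions; sign(π) = (−1)^194 = +1.

+1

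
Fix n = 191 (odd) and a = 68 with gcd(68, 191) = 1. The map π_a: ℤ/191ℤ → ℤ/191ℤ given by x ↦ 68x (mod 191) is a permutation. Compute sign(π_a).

+1

Start at x=92: 92 → 144 → 51 → 30 → 130 → 54 → 43 → … (one orbit).
Cycle lengths of π_68 on ℤ/191ℤ: [95, 95, 1]; 3 cycles in total.
191 − 3 = 188 transpositions; sign(π) = (−1)^188 = +1.
Check: (68/191) = +1 by Zolotarev.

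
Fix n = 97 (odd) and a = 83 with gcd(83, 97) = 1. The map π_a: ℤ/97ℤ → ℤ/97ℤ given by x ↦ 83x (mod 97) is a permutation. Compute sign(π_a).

Orbit of 80 under x↦83x: [80, 44, 63, 88, 29, 79, 58]… (length divides ord_97(83)).
Cycle lengths of π_83 on ℤ/97ℤ: [96, 1]; 2 cycles in total.
sign(π) = (−1)^{n − #cycles} = (−1)^{97−2} = (−1)^95 = -1.

-1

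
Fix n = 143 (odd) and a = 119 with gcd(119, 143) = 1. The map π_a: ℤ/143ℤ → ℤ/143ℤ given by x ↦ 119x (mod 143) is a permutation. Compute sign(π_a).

Start at x=5: 5 → 23 → 20 → 92 → 80 → 82 → 34 → … (one orbit).
Decompose π into cycles: lengths [60, 60, 12, 5, 5, 1] (6 cycles, including the fixed point 0).
sign(π) = (−1)^{n − #cycles} = (−1)^{143−6} = (−1)^137 = -1.
Check: (119/143) = -1 by Zolotarev.

-1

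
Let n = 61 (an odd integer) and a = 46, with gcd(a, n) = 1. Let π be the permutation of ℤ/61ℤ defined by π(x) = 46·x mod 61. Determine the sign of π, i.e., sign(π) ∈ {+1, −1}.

+1

Trace 57: π^k(57) = [57, 60, 15, 19, 20, 5, 47] for k=0..6.
Decompose π into cycles: lengths [30, 30, 1] (3 cycles, including the fixed point 0).
Σ(ℓ_i−1) = 61−3 = 58; sign = (−1)^58 = +1.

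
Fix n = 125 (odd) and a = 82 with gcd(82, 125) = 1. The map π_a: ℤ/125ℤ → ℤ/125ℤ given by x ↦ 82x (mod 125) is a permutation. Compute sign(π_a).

-1

Orbit of 76 under x↦82x: [76, 107, 24, 93, 1, 82, 99]… (length divides ord_125(82)).
12 cycles of lengths [20, 20, 20, 20, 20, 4, 4, 4, 4, 4, 4, 1].
With 12 cycles on 125 points, sign = (−1)^{125−12} = -1.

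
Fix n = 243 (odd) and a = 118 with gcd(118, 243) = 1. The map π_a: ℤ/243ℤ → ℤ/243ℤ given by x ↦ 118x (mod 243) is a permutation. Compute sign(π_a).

Orbit of 28 under x↦118x: [28, 145, 100, 136, 10, 208, 1]… (length divides ord_243(118)).
Cycle type of π: 27×6 + 9×6 + 3×6 + 1×9; total 27 cycles.
Σ(ℓ_i−1) = 243−27 = 216; sign = (−1)^216 = +1.

+1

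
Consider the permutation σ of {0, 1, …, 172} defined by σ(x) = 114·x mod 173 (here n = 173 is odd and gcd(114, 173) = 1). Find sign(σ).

-1

Trace 124: π^k(124) = [124, 123, 9, 161, 16, 94, 163] for k=0..6.
Cycle type of π: 172 + 1; total 2 cycles.
n − c = 173 − 2 = 171; sign = (−1)^171 = -1.
The Jacobi symbol (114|173) = -1 (Zolotarev) agrees.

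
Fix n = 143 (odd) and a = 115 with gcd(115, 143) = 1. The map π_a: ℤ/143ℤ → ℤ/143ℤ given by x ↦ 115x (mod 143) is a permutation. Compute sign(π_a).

Orbit of 20 under x↦115x: [20, 12, 93, 113, 125, 75, 45]… (length divides ord_143(115)).
Cycle lengths of π_115 on ℤ/143ℤ: [60, 60, 12, 5, 5, 1]; 6 cycles in total.
143 − 6 = 137 transpositions; sign(π) = (−1)^137 = -1.
Zolotarev: (115|143) = -1, matching the cycle-count sign.

-1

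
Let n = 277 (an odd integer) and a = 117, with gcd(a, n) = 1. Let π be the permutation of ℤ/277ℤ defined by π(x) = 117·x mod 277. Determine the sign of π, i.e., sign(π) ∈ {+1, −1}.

+1

Trace 160: π^k(160) = [160, 161, 1, 117, 116, 276] for k=0..5.
The orbit structure of x ↦ 117x mod 277: 47 orbits of sizes [6, 6, 6, 6, 6, 6, 6, 6, 6, 6, 6, 6, 6, 6, 6, 6, 6, 6, 6, 6, 6, 6, 6, 6, 6, 6, 6, 6, 6, 6, 6, 6, 6, 6, 6, 6, 6, 6, 6, 6, 6, 6, 6, 6, 6, 6, 1].
47 cycles on 277: each ℓ→(−1)^(ℓ−1), product (−1)^230 = +1.
Via Zolotarev, sign(π_{117}) = (117|277) = +1.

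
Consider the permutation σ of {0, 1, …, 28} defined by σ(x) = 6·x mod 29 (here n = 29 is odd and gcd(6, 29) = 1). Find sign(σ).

+1

Orbit of 9 under x↦6x: [9, 25, 5, 1, 6, 7, 13]… (length divides ord_29(6)).
Decompose π into cycles: lengths [14, 14, 1] (3 cycles, including the fixed point 0).
sign(π) = (−1)^{n − #cycles} = (−1)^{29−3} = (−1)^26 = +1.
The Jacobi symbol (6|29) = +1 (Zolotarev) agrees.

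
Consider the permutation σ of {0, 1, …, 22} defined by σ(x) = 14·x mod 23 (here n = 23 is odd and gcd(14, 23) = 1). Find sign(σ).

Trace 3: π^k(3) = [3, 19, 13, 21, 18, 22, 9] for k=0..6.
Cycle type of π: 22 + 1; total 2 cycles.
Σ(ℓ_i−1) = 23−2 = 21; sign = (−1)^21 = -1.

-1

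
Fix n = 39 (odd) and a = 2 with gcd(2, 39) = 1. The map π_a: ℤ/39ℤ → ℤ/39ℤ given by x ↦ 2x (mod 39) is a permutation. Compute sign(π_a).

+1

Trace 2: π^k(2) = [2, 4, 8, 16, 32, 25, 11] for k=0..6.
π_2 has 5 disjoint cycles with lengths [12, 12, 12, 2, 1] on {0,…,38}.
n − c = 39 − 5 = 34; sign = (−1)^34 = +1.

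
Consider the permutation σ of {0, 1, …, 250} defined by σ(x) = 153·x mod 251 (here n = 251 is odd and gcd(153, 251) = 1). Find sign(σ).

Start at x=94: 94 → 75 → 180 → 181 → 83 → 149 → 207 → … (one orbit).
The orbit structure of x ↦ 153x mod 251: 3 orbits of sizes [125, 125, 1].
3 cycles on 251: each ℓ→(−1)^(ℓ−1), product (−1)^248 = +1.

+1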